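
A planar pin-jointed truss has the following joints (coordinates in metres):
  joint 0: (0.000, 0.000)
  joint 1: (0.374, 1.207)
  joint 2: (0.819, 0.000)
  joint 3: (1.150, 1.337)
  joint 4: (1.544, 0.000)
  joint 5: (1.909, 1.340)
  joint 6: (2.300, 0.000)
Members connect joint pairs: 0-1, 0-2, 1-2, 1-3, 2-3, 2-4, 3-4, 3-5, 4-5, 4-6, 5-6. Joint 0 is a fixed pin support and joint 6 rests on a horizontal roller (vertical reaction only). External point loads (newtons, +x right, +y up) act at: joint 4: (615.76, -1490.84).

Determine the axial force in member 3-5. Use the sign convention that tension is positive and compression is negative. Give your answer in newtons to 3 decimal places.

N=7 nodes, M=11 members, R=3 reactions → 2N=14, M+R=14
member 0 (0-1): L=1.2636, (cx,cy)=(0.2960,0.9552)
member 1 (0-2): L=0.8190, (cx,cy)=(1.0000,0.0000)
member 2 (1-2): L=1.2864, (cx,cy)=(0.3459,-0.9383)
member 3 (1-3): L=0.7868, (cx,cy)=(0.9863,0.1652)
member 4 (2-3): L=1.3774, (cx,cy)=(0.2403,0.9707)
member 5 (2-4): L=0.7250, (cx,cy)=(1.0000,0.0000)
member 6 (3-4): L=1.3938, (cx,cy)=(0.2827,-0.9592)
member 7 (3-5): L=0.7590, (cx,cy)=(1.0000,0.0040)
member 8 (4-5): L=1.3888, (cx,cy)=(0.2628,0.9648)
member 9 (4-6): L=0.7560, (cx,cy)=(1.0000,0.0000)
member 10 (5-6): L=1.3959, (cx,cy)=(0.2801,-0.9600)
solve A·x = −loads:
  F[0-1] = -513.0182 N (compression)
  F[0-2] = +767.6011 N (tension)
  F[1-2] = +466.3609 N (tension)
  F[1-3] = -317.5294 N (compression)
  F[2-3] = -450.7794 N (compression)
  F[2-4] = +1037.2540 N (tension)
  F[3-4] = +508.5383 N (tension)
  F[3-5] = -565.2476 N (compression)
  F[4-5] = +1039.5863 N (tension)
  F[4-6] = +292.0266 N (tension)
  F[5-6] = -1042.5425 N (compression)
  Rx@0 = -615.7600 N
  Ry@0 = +490.0326 N
  Ry@6 = +1000.8074 N

-565.248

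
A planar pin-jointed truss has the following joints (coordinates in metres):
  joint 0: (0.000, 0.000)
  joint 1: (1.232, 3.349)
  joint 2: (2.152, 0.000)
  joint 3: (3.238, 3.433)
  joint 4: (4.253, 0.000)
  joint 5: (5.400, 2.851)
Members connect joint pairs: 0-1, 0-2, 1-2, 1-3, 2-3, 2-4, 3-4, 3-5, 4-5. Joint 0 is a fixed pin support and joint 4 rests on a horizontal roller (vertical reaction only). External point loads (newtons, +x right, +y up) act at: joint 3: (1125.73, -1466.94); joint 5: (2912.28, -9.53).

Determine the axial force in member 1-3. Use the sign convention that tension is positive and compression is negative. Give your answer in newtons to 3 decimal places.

1598.098

N=6 nodes, M=9 members, R=3 reactions → 2N=12, M+R=12
member 0 (0-1): L=3.5684, (cx,cy)=(0.3453,0.9385)
member 1 (0-2): L=2.1520, (cx,cy)=(1.0000,0.0000)
member 2 (1-2): L=3.4731, (cx,cy)=(0.2649,-0.9643)
member 3 (1-3): L=2.0078, (cx,cy)=(0.9991,0.0418)
member 4 (2-3): L=3.6007, (cx,cy)=(0.3016,0.9534)
member 5 (2-4): L=2.1010, (cx,cy)=(1.0000,0.0000)
member 6 (3-4): L=3.5799, (cx,cy)=(0.2835,-0.9590)
member 7 (3-5): L=2.2390, (cx,cy)=(0.9656,-0.2599)
member 8 (4-5): L=3.0731, (cx,cy)=(0.3732,0.9277)
solve A·x = −loads:
  F[0-1] = +2678.0830 N (tension)
  F[0-2] = +3113.3997 N (tension)
  F[1-2] = -2537.1836 N (compression)
  F[1-3] = +1598.0980 N (tension)
  F[2-3] = +2566.0452 N (tension)
  F[2-4] = +1667.3668 N (tension)
  F[3-4] = -4889.2790 N (compression)
  F[3-5] = +2724.8240 N (tension)
  F[4-5] = +753.1949 N (tension)
  Rx@0 = -4038.0100 N
  Ry@0 = -2513.4089 N
  Ry@4 = +3989.8789 N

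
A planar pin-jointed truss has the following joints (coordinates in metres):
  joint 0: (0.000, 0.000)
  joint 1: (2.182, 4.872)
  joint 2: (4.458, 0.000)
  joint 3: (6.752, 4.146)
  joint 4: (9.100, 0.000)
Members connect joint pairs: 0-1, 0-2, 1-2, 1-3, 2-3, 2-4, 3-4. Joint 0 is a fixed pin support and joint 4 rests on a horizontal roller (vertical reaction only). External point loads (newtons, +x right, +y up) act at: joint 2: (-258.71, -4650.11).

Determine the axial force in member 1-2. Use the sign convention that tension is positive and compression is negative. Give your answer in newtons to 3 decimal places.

N=5 nodes, M=7 members, R=3 reactions → 2N=10, M+R=10
member 0 (0-1): L=5.3383, (cx,cy)=(0.4087,0.9126)
member 1 (0-2): L=4.4580, (cx,cy)=(1.0000,0.0000)
member 2 (1-2): L=5.3774, (cx,cy)=(0.4233,-0.9060)
member 3 (1-3): L=4.6273, (cx,cy)=(0.9876,-0.1569)
member 4 (2-3): L=4.7383, (cx,cy)=(0.4841,0.8750)
member 5 (2-4): L=4.6420, (cx,cy)=(1.0000,0.0000)
member 6 (3-4): L=4.7647, (cx,cy)=(0.4928,-0.8701)
solve A·x = −loads:
  F[0-1] = -2599.1009 N (compression)
  F[0-2] = +803.6567 N (tension)
  F[1-2] = +3029.2296 N (tension)
  F[1-3] = -2373.8938 N (compression)
  F[2-3] = +2177.8384 N (tension)
  F[2-4] = +1290.1217 N (tension)
  F[3-4] = -2617.9942 N (compression)
  Rx@0 = +258.7100 N
  Ry@0 = +2372.0671 N
  Ry@4 = +2278.0429 N

3029.230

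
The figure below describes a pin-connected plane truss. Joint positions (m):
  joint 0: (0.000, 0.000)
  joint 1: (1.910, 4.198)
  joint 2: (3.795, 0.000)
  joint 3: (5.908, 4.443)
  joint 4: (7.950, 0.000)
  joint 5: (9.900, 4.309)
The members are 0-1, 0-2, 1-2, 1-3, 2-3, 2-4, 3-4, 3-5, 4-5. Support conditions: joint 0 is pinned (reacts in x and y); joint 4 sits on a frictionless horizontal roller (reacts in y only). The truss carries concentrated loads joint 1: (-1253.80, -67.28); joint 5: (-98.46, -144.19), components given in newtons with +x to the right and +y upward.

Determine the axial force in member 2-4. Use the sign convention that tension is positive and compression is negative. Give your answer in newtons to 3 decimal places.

-371.384

N=6 nodes, M=9 members, R=3 reactions → 2N=12, M+R=12
member 0 (0-1): L=4.6121, (cx,cy)=(0.4141,0.9102)
member 1 (0-2): L=3.7950, (cx,cy)=(1.0000,0.0000)
member 2 (1-2): L=4.6018, (cx,cy)=(0.4096,-0.9123)
member 3 (1-3): L=4.0055, (cx,cy)=(0.9981,0.0612)
member 4 (2-3): L=4.9199, (cx,cy)=(0.4295,0.9031)
member 5 (2-4): L=4.1550, (cx,cy)=(1.0000,0.0000)
member 6 (3-4): L=4.8898, (cx,cy)=(0.4176,-0.9086)
member 7 (3-5): L=3.9942, (cx,cy)=(0.9994,-0.0335)
member 8 (4-5): L=4.7297, (cx,cy)=(0.4123,0.9111)
solve A·x = −loads:
  F[0-1] = -803.3072 N (compression)
  F[0-2] = -1019.5867 N (compression)
  F[1-2] = +768.4928 N (tension)
  F[1-3] = +607.4713 N (tension)
  F[2-3] = -776.3048 N (compression)
  F[2-4] = -371.3836 N (compression)
  F[3-4] = +731.8750 N (tension)
  F[3-5] = -32.7296 N (compression)
  F[4-5] = -159.4726 N (compression)
  Rx@0 = +1352.2600 N
  Ry@0 = +731.1846 N
  Ry@4 = -519.7146 N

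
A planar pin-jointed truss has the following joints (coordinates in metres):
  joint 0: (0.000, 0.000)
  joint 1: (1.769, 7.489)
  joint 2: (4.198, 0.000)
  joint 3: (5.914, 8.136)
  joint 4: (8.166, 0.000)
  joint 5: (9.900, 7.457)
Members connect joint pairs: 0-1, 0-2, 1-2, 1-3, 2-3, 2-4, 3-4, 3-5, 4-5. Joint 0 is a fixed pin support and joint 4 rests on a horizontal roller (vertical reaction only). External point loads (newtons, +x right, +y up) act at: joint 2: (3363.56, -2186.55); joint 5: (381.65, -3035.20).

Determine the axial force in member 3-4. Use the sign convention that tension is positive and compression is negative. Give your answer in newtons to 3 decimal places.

N=6 nodes, M=9 members, R=3 reactions → 2N=12, M+R=12
member 0 (0-1): L=7.6951, (cx,cy)=(0.2299,0.9732)
member 1 (0-2): L=4.1980, (cx,cy)=(1.0000,0.0000)
member 2 (1-2): L=7.8731, (cx,cy)=(0.3085,-0.9512)
member 3 (1-3): L=4.1952, (cx,cy)=(0.9880,0.1542)
member 4 (2-3): L=8.3150, (cx,cy)=(0.2064,0.9785)
member 5 (2-4): L=3.9680, (cx,cy)=(1.0000,0.0000)
member 6 (3-4): L=8.4419, (cx,cy)=(0.2668,-0.9638)
member 7 (3-5): L=4.0434, (cx,cy)=(0.9858,-0.1679)
member 8 (4-5): L=7.6560, (cx,cy)=(0.2265,0.9740)
solve A·x = −loads:
  F[0-1] = -71.3739 N (compression)
  F[0-2] = +3761.6179 N (tension)
  F[1-2] = +66.9430 N (tension)
  F[1-3] = -37.5100 N (compression)
  F[2-3] = +2169.5767 N (tension)
  F[2-4] = -29.0333 N (compression)
  F[3-4] = -2381.5738 N (compression)
  F[3-5] = +1061.0692 N (tension)
  F[4-5] = -2933.2427 N (compression)
  Rx@0 = -3745.2100 N
  Ry@0 = +69.4623 N
  Ry@4 = +5152.2877 N

-2381.574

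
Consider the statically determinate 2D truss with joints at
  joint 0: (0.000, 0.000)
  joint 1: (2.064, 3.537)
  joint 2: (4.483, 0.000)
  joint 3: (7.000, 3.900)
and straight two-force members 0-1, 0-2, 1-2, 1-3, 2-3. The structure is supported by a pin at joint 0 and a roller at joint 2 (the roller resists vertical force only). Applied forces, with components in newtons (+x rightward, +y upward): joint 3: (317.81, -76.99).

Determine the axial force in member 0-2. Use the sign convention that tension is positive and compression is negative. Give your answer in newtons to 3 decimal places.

131.247

N=4 nodes, M=5 members, R=3 reactions → 2N=8, M+R=8
member 0 (0-1): L=4.0952, (cx,cy)=(0.5040,0.8637)
member 1 (0-2): L=4.4830, (cx,cy)=(1.0000,0.0000)
member 2 (1-2): L=4.2851, (cx,cy)=(0.5645,-0.8254)
member 3 (1-3): L=4.9493, (cx,cy)=(0.9973,0.0733)
member 4 (2-3): L=4.6417, (cx,cy)=(0.5423,0.8402)
solve A·x = −loads:
  F[0-1] = +370.1592 N (tension)
  F[0-2] = +131.2469 N (tension)
  F[1-2] = -352.9508 N (compression)
  F[1-3] = +386.8515 N (tension)
  F[2-3] = -125.4006 N (compression)
  Rx@0 = -317.8100 N
  Ry@0 = -319.7062 N
  Ry@2 = +396.6962 N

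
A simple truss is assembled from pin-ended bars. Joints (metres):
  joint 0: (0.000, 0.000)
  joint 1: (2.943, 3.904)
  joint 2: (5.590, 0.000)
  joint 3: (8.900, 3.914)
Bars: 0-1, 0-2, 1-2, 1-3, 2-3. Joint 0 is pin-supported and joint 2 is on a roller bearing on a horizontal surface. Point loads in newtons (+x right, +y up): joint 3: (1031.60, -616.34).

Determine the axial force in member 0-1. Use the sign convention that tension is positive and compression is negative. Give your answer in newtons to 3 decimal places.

N=4 nodes, M=5 members, R=3 reactions → 2N=8, M+R=8
member 0 (0-1): L=4.8890, (cx,cy)=(0.6020,0.7985)
member 1 (0-2): L=5.5900, (cx,cy)=(1.0000,0.0000)
member 2 (1-2): L=4.7168, (cx,cy)=(0.5612,-0.8277)
member 3 (1-3): L=5.9570, (cx,cy)=(1.0000,0.0017)
member 4 (2-3): L=5.1260, (cx,cy)=(0.6457,0.7636)
solve A·x = −loads:
  F[0-1] = +1361.5821 N (tension)
  F[0-2] = +211.9796 N (tension)
  F[1-2] = -1310.4556 N (compression)
  F[1-3] = +1555.0375 N (tension)
  F[2-3] = -810.6073 N (compression)
  Rx@0 = -1031.6000 N
  Ry@0 = -1087.2572 N
  Ry@2 = +1703.5972 N

1361.582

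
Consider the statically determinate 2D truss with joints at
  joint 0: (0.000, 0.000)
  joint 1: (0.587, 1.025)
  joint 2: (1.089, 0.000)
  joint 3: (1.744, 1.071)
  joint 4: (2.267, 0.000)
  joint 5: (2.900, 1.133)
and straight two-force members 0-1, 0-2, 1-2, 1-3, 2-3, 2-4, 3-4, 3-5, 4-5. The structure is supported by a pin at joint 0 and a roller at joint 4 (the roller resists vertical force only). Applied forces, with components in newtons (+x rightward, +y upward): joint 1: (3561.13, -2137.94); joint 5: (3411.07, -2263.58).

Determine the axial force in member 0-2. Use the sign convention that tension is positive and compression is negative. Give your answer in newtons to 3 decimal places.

N=6 nodes, M=9 members, R=3 reactions → 2N=12, M+R=12
member 0 (0-1): L=1.1812, (cx,cy)=(0.4970,0.8678)
member 1 (0-2): L=1.0890, (cx,cy)=(1.0000,0.0000)
member 2 (1-2): L=1.1413, (cx,cy)=(0.4398,-0.8981)
member 3 (1-3): L=1.1579, (cx,cy)=(0.9992,0.0397)
member 4 (2-3): L=1.2554, (cx,cy)=(0.5217,0.8531)
member 5 (2-4): L=1.1780, (cx,cy)=(1.0000,0.0000)
member 6 (3-4): L=1.1919, (cx,cy)=(0.4388,-0.8986)
member 7 (3-5): L=1.1577, (cx,cy)=(0.9986,0.0536)
member 8 (4-5): L=1.2978, (cx,cy)=(0.4877,0.8730)
solve A·x = −loads:
  F[0-1] = +2722.5953 N (tension)
  F[0-2] = +5619.1810 N (tension)
  F[1-2] = -5011.4765 N (compression)
  F[1-3] = -3.8732 N (compression)
  F[2-3] = +5275.6614 N (tension)
  F[2-4] = +662.4168 N (tension)
  F[3-4] = -4720.7851 N (compression)
  F[3-5] = +4827.0793 N (tension)
  F[4-5] = -2889.0311 N (compression)
  Rx@0 = -6972.2000 N
  Ry@0 = -2362.5970 N
  Ry@4 = +6764.1170 N

5619.181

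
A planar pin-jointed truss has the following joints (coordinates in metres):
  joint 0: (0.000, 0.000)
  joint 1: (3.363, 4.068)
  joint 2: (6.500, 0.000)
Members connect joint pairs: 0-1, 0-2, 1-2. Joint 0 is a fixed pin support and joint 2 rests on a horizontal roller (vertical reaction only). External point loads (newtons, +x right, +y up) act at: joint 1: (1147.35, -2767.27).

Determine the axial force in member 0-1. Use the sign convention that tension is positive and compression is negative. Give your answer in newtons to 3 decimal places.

N=3 nodes, M=3 members, R=3 reactions → 2N=6, M+R=6
member 0 (0-1): L=5.2781, (cx,cy)=(0.6372,0.7707)
member 1 (0-2): L=6.5000, (cx,cy)=(1.0000,0.0000)
member 2 (1-2): L=5.1371, (cx,cy)=(0.6107,-0.7919)
solve A·x = −loads:
  F[0-1] = -801.1386 N (compression)
  F[0-2] = +1657.8039 N (tension)
  F[1-2] = -2714.7718 N (compression)
  Rx@0 = -1147.3500 N
  Ry@0 = +617.4625 N
  Ry@2 = +2149.8075 N

-801.139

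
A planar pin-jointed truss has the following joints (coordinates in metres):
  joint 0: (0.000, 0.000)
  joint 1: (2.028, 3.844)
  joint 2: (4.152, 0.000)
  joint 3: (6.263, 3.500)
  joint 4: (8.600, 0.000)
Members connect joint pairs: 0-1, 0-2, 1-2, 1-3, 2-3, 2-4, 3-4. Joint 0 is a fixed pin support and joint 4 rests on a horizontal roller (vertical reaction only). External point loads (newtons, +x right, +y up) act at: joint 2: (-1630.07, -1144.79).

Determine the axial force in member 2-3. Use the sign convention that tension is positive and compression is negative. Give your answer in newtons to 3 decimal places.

N=5 nodes, M=7 members, R=3 reactions → 2N=10, M+R=10
member 0 (0-1): L=4.3462, (cx,cy)=(0.4666,0.8845)
member 1 (0-2): L=4.1520, (cx,cy)=(1.0000,0.0000)
member 2 (1-2): L=4.3918, (cx,cy)=(0.4836,-0.8753)
member 3 (1-3): L=4.2489, (cx,cy)=(0.9967,-0.0810)
member 4 (2-3): L=4.0873, (cx,cy)=(0.5165,0.8563)
member 5 (2-4): L=4.4480, (cx,cy)=(1.0000,0.0000)
member 6 (3-4): L=4.2085, (cx,cy)=(0.5553,-0.8316)
solve A·x = −loads:
  F[0-1] = -669.4446 N (compression)
  F[0-2] = -1317.6947 N (compression)
  F[1-2] = +738.6109 N (tension)
  F[1-3] = -671.7958 N (compression)
  F[2-3] = +581.9253 N (tension)
  F[2-4] = +369.0417 N (tension)
  F[3-4] = -664.5768 N (compression)
  Rx@0 = +1630.0700 N
  Ry@0 = +592.0960 N
  Ry@4 = +552.6940 N

581.925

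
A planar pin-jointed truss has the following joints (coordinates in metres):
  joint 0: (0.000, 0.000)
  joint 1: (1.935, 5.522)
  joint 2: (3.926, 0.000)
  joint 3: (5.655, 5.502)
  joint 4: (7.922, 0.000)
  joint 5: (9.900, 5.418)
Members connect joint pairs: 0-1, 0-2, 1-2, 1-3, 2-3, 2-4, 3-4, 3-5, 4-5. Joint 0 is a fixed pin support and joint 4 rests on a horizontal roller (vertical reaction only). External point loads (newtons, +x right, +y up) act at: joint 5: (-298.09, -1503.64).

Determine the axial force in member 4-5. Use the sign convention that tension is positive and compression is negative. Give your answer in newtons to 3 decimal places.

N=6 nodes, M=9 members, R=3 reactions → 2N=12, M+R=12
member 0 (0-1): L=5.8512, (cx,cy)=(0.3307,0.9437)
member 1 (0-2): L=3.9260, (cx,cy)=(1.0000,0.0000)
member 2 (1-2): L=5.8700, (cx,cy)=(0.3392,-0.9407)
member 3 (1-3): L=3.7201, (cx,cy)=(1.0000,-0.0054)
member 4 (2-3): L=5.7673, (cx,cy)=(0.2998,0.9540)
member 5 (2-4): L=3.9960, (cx,cy)=(1.0000,0.0000)
member 6 (3-4): L=5.9507, (cx,cy)=(0.3810,-0.9246)
member 7 (3-5): L=4.2458, (cx,cy)=(0.9998,-0.0198)
member 8 (4-5): L=5.7678, (cx,cy)=(0.3429,0.9394)
solve A·x = −loads:
  F[0-1] = +181.7949 N (tension)
  F[0-2] = -358.2097 N (compression)
  F[1-2] = -183.0761 N (compression)
  F[1-3] = +122.2179 N (tension)
  F[2-3] = +180.5270 N (tension)
  F[2-4] = -474.4272 N (compression)
  F[3-4] = -190.8894 N (compression)
  F[3-5] = +249.1074 N (tension)
  F[4-5] = -1595.4649 N (compression)
  Rx@0 = +298.0900 N
  Ry@0 = -171.5663 N
  Ry@4 = +1675.2063 N

-1595.465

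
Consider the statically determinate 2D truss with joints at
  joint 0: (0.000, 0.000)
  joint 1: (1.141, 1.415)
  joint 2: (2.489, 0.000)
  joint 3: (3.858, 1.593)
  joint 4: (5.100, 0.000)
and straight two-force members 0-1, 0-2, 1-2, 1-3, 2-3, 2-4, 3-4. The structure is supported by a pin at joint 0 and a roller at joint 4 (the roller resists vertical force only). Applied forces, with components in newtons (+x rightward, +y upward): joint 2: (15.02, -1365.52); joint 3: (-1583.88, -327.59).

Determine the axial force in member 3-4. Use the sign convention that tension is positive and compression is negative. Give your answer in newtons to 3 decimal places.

N=5 nodes, M=7 members, R=3 reactions → 2N=10, M+R=10
member 0 (0-1): L=1.8177, (cx,cy)=(0.6277,0.7784)
member 1 (0-2): L=2.4890, (cx,cy)=(1.0000,0.0000)
member 2 (1-2): L=1.9543, (cx,cy)=(0.6898,-0.7240)
member 3 (1-3): L=2.7228, (cx,cy)=(0.9979,0.0654)
member 4 (2-3): L=2.1004, (cx,cy)=(0.6518,0.7584)
member 5 (2-4): L=2.6110, (cx,cy)=(1.0000,0.0000)
member 6 (3-4): L=2.0200, (cx,cy)=(0.6149,-0.7886)
solve A·x = −loads:
  F[0-1] = -1636.0765 N (compression)
  F[0-2] = -541.8793 N (compression)
  F[1-2] = +1568.2185 N (tension)
  F[1-3] = -2113.1913 N (compression)
  F[2-3] = +303.3510 N (tension)
  F[2-4] = +327.0755 N (tension)
  F[3-4] = -531.9464 N (compression)
  Rx@0 = +1568.8600 N
  Ry@0 = +1273.6001 N
  Ry@4 = +419.5099 N

-531.946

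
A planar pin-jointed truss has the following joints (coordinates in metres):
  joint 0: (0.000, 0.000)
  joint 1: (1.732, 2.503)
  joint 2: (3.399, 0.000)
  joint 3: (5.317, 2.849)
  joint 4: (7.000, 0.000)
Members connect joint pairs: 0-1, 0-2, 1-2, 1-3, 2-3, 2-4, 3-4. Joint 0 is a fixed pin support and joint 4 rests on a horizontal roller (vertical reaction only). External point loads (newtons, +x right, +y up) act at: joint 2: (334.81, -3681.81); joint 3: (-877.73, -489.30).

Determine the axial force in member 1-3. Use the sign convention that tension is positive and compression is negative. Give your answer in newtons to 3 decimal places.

-3036.662

N=5 nodes, M=7 members, R=3 reactions → 2N=10, M+R=10
member 0 (0-1): L=3.0438, (cx,cy)=(0.5690,0.8223)
member 1 (0-2): L=3.3990, (cx,cy)=(1.0000,0.0000)
member 2 (1-2): L=3.0073, (cx,cy)=(0.5543,-0.8323)
member 3 (1-3): L=3.6017, (cx,cy)=(0.9954,0.0961)
member 4 (2-3): L=3.4345, (cx,cy)=(0.5585,0.8295)
member 5 (2-4): L=3.6010, (cx,cy)=(1.0000,0.0000)
member 6 (3-4): L=3.3090, (cx,cy)=(0.5086,-0.8610)
solve A·x = −loads:
  F[0-1] = -2880.7514 N (compression)
  F[0-2] = +1096.2911 N (tension)
  F[1-2] = +2495.6969 N (tension)
  F[1-3] = -3036.6618 N (compression)
  F[2-3] = +1934.3727 N (tension)
  F[2-4] = +1064.6224 N (tension)
  F[3-4] = -2093.1698 N (compression)
  Rx@0 = +542.9200 N
  Ry@0 = +2368.9061 N
  Ry@4 = +1802.2039 N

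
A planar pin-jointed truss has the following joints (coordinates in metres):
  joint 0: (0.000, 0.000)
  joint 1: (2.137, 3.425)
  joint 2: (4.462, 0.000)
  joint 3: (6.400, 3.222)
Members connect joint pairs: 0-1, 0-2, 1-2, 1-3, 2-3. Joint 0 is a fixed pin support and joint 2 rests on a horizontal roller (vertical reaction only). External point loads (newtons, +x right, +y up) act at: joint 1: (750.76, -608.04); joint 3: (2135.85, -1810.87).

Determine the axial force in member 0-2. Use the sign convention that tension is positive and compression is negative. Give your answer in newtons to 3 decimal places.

1271.684

N=4 nodes, M=5 members, R=3 reactions → 2N=8, M+R=8
member 0 (0-1): L=4.0370, (cx,cy)=(0.5294,0.8484)
member 1 (0-2): L=4.4620, (cx,cy)=(1.0000,0.0000)
member 2 (1-2): L=4.1396, (cx,cy)=(0.5616,-0.8274)
member 3 (1-3): L=4.2678, (cx,cy)=(0.9989,-0.0476)
member 4 (2-3): L=3.7599, (cx,cy)=(0.5154,0.8569)
solve A·x = −loads:
  F[0-1] = +3050.7534 N (tension)
  F[0-2] = +1271.6843 N (tension)
  F[1-2] = -4043.6325 N (compression)
  F[1-3] = +3138.8210 N (tension)
  F[2-3] = -1938.9834 N (compression)
  Rx@0 = -2886.6100 N
  Ry@0 = -2588.2642 N
  Ry@2 = +5007.1742 N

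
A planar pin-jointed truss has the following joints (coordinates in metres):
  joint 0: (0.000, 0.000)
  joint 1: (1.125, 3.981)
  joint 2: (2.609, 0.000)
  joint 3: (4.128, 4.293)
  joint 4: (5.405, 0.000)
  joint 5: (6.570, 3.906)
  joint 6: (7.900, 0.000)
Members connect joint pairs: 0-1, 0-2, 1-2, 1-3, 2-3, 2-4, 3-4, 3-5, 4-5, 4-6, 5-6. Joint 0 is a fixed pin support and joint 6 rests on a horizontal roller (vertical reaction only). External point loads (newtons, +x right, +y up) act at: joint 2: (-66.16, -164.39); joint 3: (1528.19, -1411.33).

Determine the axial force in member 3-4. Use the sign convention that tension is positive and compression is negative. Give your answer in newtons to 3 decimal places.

N=7 nodes, M=11 members, R=3 reactions → 2N=14, M+R=14
member 0 (0-1): L=4.1369, (cx,cy)=(0.2719,0.9623)
member 1 (0-2): L=2.6090, (cx,cy)=(1.0000,0.0000)
member 2 (1-2): L=4.2486, (cx,cy)=(0.3493,-0.9370)
member 3 (1-3): L=3.0192, (cx,cy)=(0.9946,0.1033)
member 4 (2-3): L=4.5538, (cx,cy)=(0.3336,0.9427)
member 5 (2-4): L=2.7960, (cx,cy)=(1.0000,0.0000)
member 6 (3-4): L=4.4789, (cx,cy)=(0.2851,-0.9585)
member 7 (3-5): L=2.4725, (cx,cy)=(0.9877,-0.1565)
member 8 (4-5): L=4.0760, (cx,cy)=(0.2858,0.9583)
member 9 (4-6): L=2.4950, (cx,cy)=(1.0000,0.0000)
member 10 (5-6): L=4.1262, (cx,cy)=(0.3223,-0.9466)
solve A·x = −loads:
  F[0-1] = +48.3007 N (tension)
  F[0-2] = +1448.8950 N (tension)
  F[1-2] = -46.3532 N (compression)
  F[1-3] = +29.4836 N (tension)
  F[2-3] = +220.4495 N (tension)
  F[2-4] = +1425.3296 N (tension)
  F[3-4] = -1528.8563 N (compression)
  F[3-5] = -1001.7783 N (compression)
  F[4-5] = +1529.1901 N (tension)
  F[4-6] = +552.3622 N (tension)
  F[5-6] = -1713.6622 N (compression)
  Rx@0 = -1462.0300 N
  Ry@0 = -46.4804 N
  Ry@6 = +1622.2004 N

-1528.856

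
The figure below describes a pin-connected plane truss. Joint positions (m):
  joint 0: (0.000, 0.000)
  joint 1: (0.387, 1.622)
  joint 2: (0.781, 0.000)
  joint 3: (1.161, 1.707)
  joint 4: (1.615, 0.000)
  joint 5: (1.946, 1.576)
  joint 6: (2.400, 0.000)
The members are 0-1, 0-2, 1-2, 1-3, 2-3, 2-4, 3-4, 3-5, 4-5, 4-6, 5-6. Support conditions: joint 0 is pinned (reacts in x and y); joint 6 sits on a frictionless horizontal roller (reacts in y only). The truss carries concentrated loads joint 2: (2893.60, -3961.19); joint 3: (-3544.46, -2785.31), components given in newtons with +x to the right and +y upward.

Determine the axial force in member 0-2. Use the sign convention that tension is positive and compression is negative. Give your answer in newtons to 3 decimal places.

N=7 nodes, M=11 members, R=3 reactions → 2N=14, M+R=14
member 0 (0-1): L=1.6675, (cx,cy)=(0.2321,0.9727)
member 1 (0-2): L=0.7810, (cx,cy)=(1.0000,0.0000)
member 2 (1-2): L=1.6692, (cx,cy)=(0.2360,-0.9717)
member 3 (1-3): L=0.7787, (cx,cy)=(0.9940,0.1092)
member 4 (2-3): L=1.7488, (cx,cy)=(0.2173,0.9761)
member 5 (2-4): L=0.8340, (cx,cy)=(1.0000,0.0000)
member 6 (3-4): L=1.7663, (cx,cy)=(0.2570,-0.9664)
member 7 (3-5): L=0.7959, (cx,cy)=(0.9864,-0.1646)
member 8 (4-5): L=1.6104, (cx,cy)=(0.2055,0.9786)
member 9 (4-6): L=0.7850, (cx,cy)=(1.0000,0.0000)
member 10 (5-6): L=1.6401, (cx,cy)=(0.2768,-0.9609)
solve A·x = −loads:
  F[0-1] = -6817.1981 N (compression)
  F[0-2] = +931.2748 N (tension)
  F[1-2] = +6472.4354 N (tension)
  F[1-3] = -3128.6231 N (compression)
  F[2-3] = -2385.3416 N (compression)
  F[2-4] = +83.7859 N (tension)
  F[3-4] = -109.8543 N (compression)
  F[3-5] = -56.3184 N (compression)
  F[4-5] = +108.4798 N (tension)
  F[4-6] = +33.2531 N (tension)
  F[5-6] = -120.1280 N (compression)
  Rx@0 = +650.8600 N
  Ry@0 = +6631.0662 N
  Ry@6 = +115.4338 N

931.275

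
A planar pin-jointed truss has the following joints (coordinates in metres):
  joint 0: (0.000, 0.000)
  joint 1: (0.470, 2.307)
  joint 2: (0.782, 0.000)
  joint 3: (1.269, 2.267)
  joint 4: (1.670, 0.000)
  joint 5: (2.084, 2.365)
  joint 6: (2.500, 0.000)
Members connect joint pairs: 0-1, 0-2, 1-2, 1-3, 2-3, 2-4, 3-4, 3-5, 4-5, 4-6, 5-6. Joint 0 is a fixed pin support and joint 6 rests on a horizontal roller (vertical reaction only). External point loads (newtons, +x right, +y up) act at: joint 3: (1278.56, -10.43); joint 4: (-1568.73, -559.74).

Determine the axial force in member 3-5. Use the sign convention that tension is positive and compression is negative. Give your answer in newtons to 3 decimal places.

-555.557

N=7 nodes, M=11 members, R=3 reactions → 2N=14, M+R=14
member 0 (0-1): L=2.3544, (cx,cy)=(0.1996,0.9799)
member 1 (0-2): L=0.7820, (cx,cy)=(1.0000,0.0000)
member 2 (1-2): L=2.3280, (cx,cy)=(0.1340,-0.9910)
member 3 (1-3): L=0.8000, (cx,cy)=(0.9987,-0.0500)
member 4 (2-3): L=2.3187, (cx,cy)=(0.2100,0.9777)
member 5 (2-4): L=0.8880, (cx,cy)=(1.0000,0.0000)
member 6 (3-4): L=2.3022, (cx,cy)=(0.1742,-0.9847)
member 7 (3-5): L=0.8209, (cx,cy)=(0.9928,0.1194)
member 8 (4-5): L=2.4010, (cx,cy)=(0.1724,0.9850)
member 9 (4-6): L=0.8300, (cx,cy)=(1.0000,0.0000)
member 10 (5-6): L=2.4013, (cx,cy)=(0.1732,-0.9849)
solve A·x = −loads:
  F[0-1] = +988.3218 N (tension)
  F[0-2] = -487.4659 N (compression)
  F[1-2] = -993.9415 N (compression)
  F[1-3] = +330.9183 N (tension)
  F[2-3] = +1007.4458 N (tension)
  F[2-4] = -832.2680 N (compression)
  F[3-4] = -1061.4094 N (compression)
  F[3-5] = -555.5572 N (compression)
  F[4-5] = +1629.3289 N (tension)
  F[4-6] = +270.6373 N (tension)
  F[5-6] = -1562.2198 N (compression)
  Rx@0 = +290.1700 N
  Ry@0 = -968.4288 N
  Ry@6 = +1538.5988 N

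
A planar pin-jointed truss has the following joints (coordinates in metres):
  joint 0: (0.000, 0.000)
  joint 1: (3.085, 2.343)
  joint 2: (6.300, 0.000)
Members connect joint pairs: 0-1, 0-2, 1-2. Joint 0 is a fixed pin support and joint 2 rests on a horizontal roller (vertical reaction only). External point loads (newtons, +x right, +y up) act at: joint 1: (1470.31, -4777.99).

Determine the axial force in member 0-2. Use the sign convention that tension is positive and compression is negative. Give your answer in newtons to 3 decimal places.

3960.794

N=3 nodes, M=3 members, R=3 reactions → 2N=6, M+R=6
member 0 (0-1): L=3.8739, (cx,cy)=(0.7964,0.6048)
member 1 (0-2): L=6.3000, (cx,cy)=(1.0000,0.0000)
member 2 (1-2): L=3.9782, (cx,cy)=(0.8082,-0.5890)
solve A·x = −loads:
  F[0-1] = -3127.3304 N (compression)
  F[0-2] = +3960.7943 N (tension)
  F[1-2] = -4901.0052 N (compression)
  Rx@0 = -1470.3100 N
  Ry@0 = +1891.4764 N
  Ry@2 = +2886.5136 N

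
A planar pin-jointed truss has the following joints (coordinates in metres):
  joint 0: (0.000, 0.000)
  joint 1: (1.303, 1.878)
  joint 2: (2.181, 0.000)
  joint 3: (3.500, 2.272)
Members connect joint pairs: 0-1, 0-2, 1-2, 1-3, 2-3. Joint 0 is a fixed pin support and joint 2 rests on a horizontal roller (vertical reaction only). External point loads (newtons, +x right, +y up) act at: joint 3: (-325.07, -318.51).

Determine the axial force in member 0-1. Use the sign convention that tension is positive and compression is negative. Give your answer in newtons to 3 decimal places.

-177.710

N=4 nodes, M=5 members, R=3 reactions → 2N=8, M+R=8
member 0 (0-1): L=2.2858, (cx,cy)=(0.5701,0.8216)
member 1 (0-2): L=2.1810, (cx,cy)=(1.0000,0.0000)
member 2 (1-2): L=2.0731, (cx,cy)=(0.4235,-0.9059)
member 3 (1-3): L=2.2320, (cx,cy)=(0.9843,0.1765)
member 4 (2-3): L=2.6271, (cx,cy)=(0.5021,0.8648)
solve A·x = −loads:
  F[0-1] = -177.7103 N (compression)
  F[0-2] = -223.7660 N (compression)
  F[1-2] = +130.2057 N (tension)
  F[1-3] = -158.9445 N (compression)
  F[2-3] = -335.8515 N (compression)
  Rx@0 = +325.0700 N
  Ry@0 = +146.0084 N
  Ry@2 = +172.5016 N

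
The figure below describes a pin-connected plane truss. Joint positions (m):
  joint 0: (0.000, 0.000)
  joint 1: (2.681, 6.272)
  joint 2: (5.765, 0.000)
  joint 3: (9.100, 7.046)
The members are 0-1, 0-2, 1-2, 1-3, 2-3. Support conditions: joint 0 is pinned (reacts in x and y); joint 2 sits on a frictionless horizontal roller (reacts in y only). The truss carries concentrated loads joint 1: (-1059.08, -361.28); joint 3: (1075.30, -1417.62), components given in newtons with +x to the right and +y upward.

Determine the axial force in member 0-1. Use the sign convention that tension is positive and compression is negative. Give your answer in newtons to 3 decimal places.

857.872

N=4 nodes, M=5 members, R=3 reactions → 2N=8, M+R=8
member 0 (0-1): L=6.8210, (cx,cy)=(0.3931,0.9195)
member 1 (0-2): L=5.7650, (cx,cy)=(1.0000,0.0000)
member 2 (1-2): L=6.9892, (cx,cy)=(0.4413,-0.8974)
member 3 (1-3): L=6.4655, (cx,cy)=(0.9928,0.1197)
member 4 (2-3): L=7.7954, (cx,cy)=(0.4278,0.9039)
solve A·x = −loads:
  F[0-1] = +857.8721 N (tension)
  F[0-2] = -320.9684 N (compression)
  F[1-2] = -1032.7760 N (compression)
  F[1-3] = +1865.3974 N (tension)
  F[2-3] = -1815.4589 N (compression)
  Rx@0 = -16.2200 N
  Ry@0 = -788.8273 N
  Ry@2 = +2567.7273 N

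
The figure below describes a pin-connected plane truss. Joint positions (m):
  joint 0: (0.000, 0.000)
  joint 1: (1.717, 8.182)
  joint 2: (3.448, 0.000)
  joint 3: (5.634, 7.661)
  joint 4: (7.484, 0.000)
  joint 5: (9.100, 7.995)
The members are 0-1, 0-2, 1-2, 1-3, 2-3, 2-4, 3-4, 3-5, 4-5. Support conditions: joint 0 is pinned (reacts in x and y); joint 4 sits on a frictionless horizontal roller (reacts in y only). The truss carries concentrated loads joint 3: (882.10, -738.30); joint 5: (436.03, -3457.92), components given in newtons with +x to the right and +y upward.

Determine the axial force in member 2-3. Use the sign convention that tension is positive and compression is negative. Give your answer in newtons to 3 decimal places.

2126.000

N=6 nodes, M=9 members, R=3 reactions → 2N=12, M+R=12
member 0 (0-1): L=8.3602, (cx,cy)=(0.2054,0.9787)
member 1 (0-2): L=3.4480, (cx,cy)=(1.0000,0.0000)
member 2 (1-2): L=8.3631, (cx,cy)=(0.2070,-0.9783)
member 3 (1-3): L=3.9515, (cx,cy)=(0.9913,-0.1318)
member 4 (2-3): L=7.9668, (cx,cy)=(0.2744,0.9616)
member 5 (2-4): L=4.0360, (cx,cy)=(1.0000,0.0000)
member 6 (3-4): L=7.8812, (cx,cy)=(0.2347,-0.9721)
member 7 (3-5): L=3.4821, (cx,cy)=(0.9954,0.0959)
member 8 (4-5): L=8.1567, (cx,cy)=(0.1981,0.9802)
solve A·x = −loads:
  F[0-1] = +1975.0216 N (tension)
  F[0-2] = +912.5051 N (tension)
  F[1-2] = -2089.6524 N (compression)
  F[1-3] = +845.5240 N (tension)
  F[2-3] = +2125.9999 N (tension)
  F[2-4] = -103.3646 N (compression)
  F[3-4] = -2633.2515 N (compression)
  F[3-5] = +1162.8745 N (tension)
  F[4-5] = -3641.6487 N (compression)
  Rx@0 = -1318.1300 N
  Ry@0 = -1932.9198 N
  Ry@4 = +6129.1398 N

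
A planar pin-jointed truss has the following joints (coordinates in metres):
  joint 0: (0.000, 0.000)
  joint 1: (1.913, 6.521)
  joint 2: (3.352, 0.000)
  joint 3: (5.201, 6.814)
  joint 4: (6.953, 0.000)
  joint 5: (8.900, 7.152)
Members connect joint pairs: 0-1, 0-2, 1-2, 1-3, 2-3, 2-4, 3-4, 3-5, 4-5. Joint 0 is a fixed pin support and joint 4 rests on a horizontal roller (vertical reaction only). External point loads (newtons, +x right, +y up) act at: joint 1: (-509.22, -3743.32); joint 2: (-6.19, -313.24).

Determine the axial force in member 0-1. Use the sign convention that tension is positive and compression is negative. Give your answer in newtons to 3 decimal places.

N=6 nodes, M=9 members, R=3 reactions → 2N=12, M+R=12
member 0 (0-1): L=6.7958, (cx,cy)=(0.2815,0.9596)
member 1 (0-2): L=3.3520, (cx,cy)=(1.0000,0.0000)
member 2 (1-2): L=6.6779, (cx,cy)=(0.2155,-0.9765)
member 3 (1-3): L=3.3010, (cx,cy)=(0.9961,0.0888)
member 4 (2-3): L=7.0604, (cx,cy)=(0.2619,0.9651)
member 5 (2-4): L=3.6010, (cx,cy)=(1.0000,0.0000)
member 6 (3-4): L=7.0356, (cx,cy)=(0.2490,-0.9685)
member 7 (3-5): L=3.7144, (cx,cy)=(0.9959,0.0910)
member 8 (4-5): L=7.4123, (cx,cy)=(0.2627,0.9649)
solve A·x = −loads:
  F[0-1] = -3494.5308 N (compression)
  F[0-2] = +468.2901 N (tension)
  F[1-2] = -434.2459 N (compression)
  F[1-3] = -382.4150 N (compression)
  F[2-3] = +763.9459 N (tension)
  F[2-4] = +180.8413 N (tension)
  F[3-4] = -726.2174 N (compression)
  F[3-5] = -0.0000 N (compression)
  F[4-5] = -0.0000 N (compression)
  Rx@0 = +515.4100 N
  Ry@0 = +3353.2193 N
  Ry@4 = +703.3407 N

-3494.531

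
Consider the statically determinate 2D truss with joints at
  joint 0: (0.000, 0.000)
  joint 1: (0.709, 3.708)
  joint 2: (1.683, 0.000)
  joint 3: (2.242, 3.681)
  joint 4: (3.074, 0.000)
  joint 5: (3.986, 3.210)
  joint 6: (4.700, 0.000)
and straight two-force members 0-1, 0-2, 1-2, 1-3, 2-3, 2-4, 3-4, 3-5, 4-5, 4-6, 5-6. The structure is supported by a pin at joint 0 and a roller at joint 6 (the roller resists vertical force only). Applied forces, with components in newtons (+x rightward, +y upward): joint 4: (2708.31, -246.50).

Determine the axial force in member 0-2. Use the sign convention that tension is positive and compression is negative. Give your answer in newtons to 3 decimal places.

N=7 nodes, M=11 members, R=3 reactions → 2N=14, M+R=14
member 0 (0-1): L=3.7752, (cx,cy)=(0.1878,0.9822)
member 1 (0-2): L=1.6830, (cx,cy)=(1.0000,0.0000)
member 2 (1-2): L=3.8338, (cx,cy)=(0.2541,-0.9672)
member 3 (1-3): L=1.5332, (cx,cy)=(0.9998,-0.0176)
member 4 (2-3): L=3.7232, (cx,cy)=(0.1501,0.9887)
member 5 (2-4): L=1.3910, (cx,cy)=(1.0000,0.0000)
member 6 (3-4): L=3.7739, (cx,cy)=(0.2205,-0.9754)
member 7 (3-5): L=1.8065, (cx,cy)=(0.9654,-0.2607)
member 8 (4-5): L=3.3370, (cx,cy)=(0.2733,0.9619)
member 9 (4-6): L=1.6260, (cx,cy)=(1.0000,0.0000)
member 10 (5-6): L=3.2884, (cx,cy)=(0.2171,-0.9761)
solve A·x = −loads:
  F[0-1] = -86.8234 N (compression)
  F[0-2] = +2724.6160 N (tension)
  F[1-2] = +88.8796 N (tension)
  F[1-3] = -38.8924 N (compression)
  F[2-3] = -86.9490 N (compression)
  F[2-4] = +2760.2509 N (tension)
  F[3-4] = +108.4300 N (tension)
  F[3-5] = -78.5631 N (compression)
  F[4-5] = +146.3078 N (tension)
  F[4-6] = +35.8605 N (tension)
  F[5-6] = -165.1616 N (compression)
  Rx@0 = -2708.3100 N
  Ry@0 = +85.2785 N
  Ry@6 = +161.2215 N

2724.616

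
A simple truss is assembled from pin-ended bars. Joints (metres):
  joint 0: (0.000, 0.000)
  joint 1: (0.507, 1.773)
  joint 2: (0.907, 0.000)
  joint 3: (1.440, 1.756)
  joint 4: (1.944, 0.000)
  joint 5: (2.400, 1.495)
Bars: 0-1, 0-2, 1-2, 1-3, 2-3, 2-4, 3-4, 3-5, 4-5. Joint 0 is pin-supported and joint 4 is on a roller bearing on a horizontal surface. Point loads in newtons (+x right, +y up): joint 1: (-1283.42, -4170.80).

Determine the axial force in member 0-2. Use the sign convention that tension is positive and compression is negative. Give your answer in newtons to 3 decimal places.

N=6 nodes, M=9 members, R=3 reactions → 2N=12, M+R=12
member 0 (0-1): L=1.8441, (cx,cy)=(0.2749,0.9615)
member 1 (0-2): L=0.9070, (cx,cy)=(1.0000,0.0000)
member 2 (1-2): L=1.8176, (cx,cy)=(0.2201,-0.9755)
member 3 (1-3): L=0.9332, (cx,cy)=(0.9998,-0.0182)
member 4 (2-3): L=1.8351, (cx,cy)=(0.2904,0.9569)
member 5 (2-4): L=1.0370, (cx,cy)=(1.0000,0.0000)
member 6 (3-4): L=1.8269, (cx,cy)=(0.2759,-0.9612)
member 7 (3-5): L=0.9948, (cx,cy)=(0.9650,-0.2624)
member 8 (4-5): L=1.5630, (cx,cy)=(0.2917,0.9565)
solve A·x = −loads:
  F[0-1] = -4424.0638 N (compression)
  F[0-2] = -67.0856 N (compression)
  F[1-2] = +83.9440 N (tension)
  F[1-3] = +48.6197 N (tension)
  F[2-3] = -85.5749 N (compression)
  F[2-4] = -23.7568 N (compression)
  F[3-4] = +86.1135 N (tension)
  F[3-5] = +0.0000 N (tension)
  F[4-5] = -0.0000 N (compression)
  Rx@0 = +1283.4200 N
  Ry@0 = +4253.5716 N
  Ry@4 = -82.7716 N

-67.086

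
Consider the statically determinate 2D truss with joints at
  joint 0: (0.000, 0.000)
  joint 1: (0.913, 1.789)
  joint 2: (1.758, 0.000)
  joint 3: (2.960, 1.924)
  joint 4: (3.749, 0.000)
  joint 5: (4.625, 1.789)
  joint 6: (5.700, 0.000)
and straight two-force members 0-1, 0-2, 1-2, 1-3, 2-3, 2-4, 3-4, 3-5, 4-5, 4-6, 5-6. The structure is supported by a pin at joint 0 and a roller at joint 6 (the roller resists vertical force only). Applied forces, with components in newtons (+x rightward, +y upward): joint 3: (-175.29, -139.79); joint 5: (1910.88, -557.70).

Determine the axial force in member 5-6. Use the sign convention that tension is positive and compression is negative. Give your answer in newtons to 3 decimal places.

N=7 nodes, M=11 members, R=3 reactions → 2N=14, M+R=14
member 0 (0-1): L=2.0085, (cx,cy)=(0.4546,0.8907)
member 1 (0-2): L=1.7580, (cx,cy)=(1.0000,0.0000)
member 2 (1-2): L=1.9785, (cx,cy)=(0.4271,-0.9042)
member 3 (1-3): L=2.0514, (cx,cy)=(0.9978,0.0658)
member 4 (2-3): L=2.2686, (cx,cy)=(0.5298,0.8481)
member 5 (2-4): L=1.9910, (cx,cy)=(1.0000,0.0000)
member 6 (3-4): L=2.0795, (cx,cy)=(0.3794,-0.9252)
member 7 (3-5): L=1.6705, (cx,cy)=(0.9967,-0.0808)
member 8 (4-5): L=1.9920, (cx,cy)=(0.4398,0.8981)
member 9 (4-6): L=1.9510, (cx,cy)=(1.0000,0.0000)
member 10 (5-6): L=2.0871, (cx,cy)=(0.5151,-0.8572)
solve A·x = −loads:
  F[0-1] = +413.3797 N (tension)
  F[0-2] = +1547.6812 N (tension)
  F[1-2] = -381.6158 N (compression)
  F[1-3] = +351.6541 N (tension)
  F[2-3] = +406.8650 N (tension)
  F[2-4] = +1169.1246 N (tension)
  F[3-4] = -635.1699 N (compression)
  F[3-5] = +985.9761 N (tension)
  F[4-5] = +654.3454 N (tension)
  F[4-6] = +640.3686 N (tension)
  F[5-6] = -1243.2910 N (compression)
  Rx@0 = -1735.5900 N
  Ry@0 = -368.2025 N
  Ry@6 = +1065.6925 N

-1243.291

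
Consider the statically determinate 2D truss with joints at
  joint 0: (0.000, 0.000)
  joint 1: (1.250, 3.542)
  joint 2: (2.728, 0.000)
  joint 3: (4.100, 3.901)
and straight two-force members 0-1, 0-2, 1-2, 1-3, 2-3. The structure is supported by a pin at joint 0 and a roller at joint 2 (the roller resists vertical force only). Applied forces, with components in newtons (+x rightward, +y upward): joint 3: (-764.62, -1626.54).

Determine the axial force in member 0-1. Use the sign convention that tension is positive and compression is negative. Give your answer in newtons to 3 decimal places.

-291.999

N=4 nodes, M=5 members, R=3 reactions → 2N=8, M+R=8
member 0 (0-1): L=3.7561, (cx,cy)=(0.3328,0.9430)
member 1 (0-2): L=2.7280, (cx,cy)=(1.0000,0.0000)
member 2 (1-2): L=3.8380, (cx,cy)=(0.3851,-0.9229)
member 3 (1-3): L=2.8725, (cx,cy)=(0.9922,0.1250)
member 4 (2-3): L=4.1352, (cx,cy)=(0.3318,0.9434)
solve A·x = −loads:
  F[0-1] = -291.9994 N (compression)
  F[0-2] = -667.4449 N (compression)
  F[1-2] = +270.8656 N (tension)
  F[1-3] = -203.0767 N (compression)
  F[2-3] = -1697.3023 N (compression)
  Rx@0 = +764.6200 N
  Ry@0 = +275.3555 N
  Ry@2 = +1351.1845 N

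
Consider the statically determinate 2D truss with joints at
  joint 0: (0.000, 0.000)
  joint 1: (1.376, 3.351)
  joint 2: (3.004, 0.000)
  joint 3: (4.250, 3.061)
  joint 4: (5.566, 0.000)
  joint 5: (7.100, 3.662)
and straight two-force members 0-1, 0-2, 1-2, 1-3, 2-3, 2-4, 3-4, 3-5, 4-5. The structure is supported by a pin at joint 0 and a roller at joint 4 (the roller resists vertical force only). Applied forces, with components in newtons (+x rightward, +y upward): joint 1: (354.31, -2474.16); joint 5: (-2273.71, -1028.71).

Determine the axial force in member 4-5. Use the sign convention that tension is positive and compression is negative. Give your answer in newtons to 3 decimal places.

-653.177

N=6 nodes, M=9 members, R=3 reactions → 2N=12, M+R=12
member 0 (0-1): L=3.6225, (cx,cy)=(0.3798,0.9250)
member 1 (0-2): L=3.0040, (cx,cy)=(1.0000,0.0000)
member 2 (1-2): L=3.7255, (cx,cy)=(0.4370,-0.8995)
member 3 (1-3): L=2.8886, (cx,cy)=(0.9949,-0.1004)
member 4 (2-3): L=3.3049, (cx,cy)=(0.3770,0.9262)
member 5 (2-4): L=2.5620, (cx,cy)=(1.0000,0.0000)
member 6 (3-4): L=3.3319, (cx,cy)=(0.3950,-0.9187)
member 7 (3-5): L=2.9127, (cx,cy)=(0.9785,0.2063)
member 8 (4-5): L=3.9703, (cx,cy)=(0.3864,0.9223)
solve A·x = −loads:
  F[0-1] = -3093.4679 N (compression)
  F[0-2] = -744.3550 N (compression)
  F[1-2] = +633.3703 N (tension)
  F[1-3] = -1815.2995 N (compression)
  F[2-3] = -615.0867 N (compression)
  F[2-4] = -235.6831 N (compression)
  F[3-4] = -42.2394 N (compression)
  F[3-5] = -2065.7986 N (compression)
  F[4-5] = -653.1772 N (compression)
  Rx@0 = +1919.4000 N
  Ry@0 = +2861.6102 N
  Ry@4 = +641.2598 N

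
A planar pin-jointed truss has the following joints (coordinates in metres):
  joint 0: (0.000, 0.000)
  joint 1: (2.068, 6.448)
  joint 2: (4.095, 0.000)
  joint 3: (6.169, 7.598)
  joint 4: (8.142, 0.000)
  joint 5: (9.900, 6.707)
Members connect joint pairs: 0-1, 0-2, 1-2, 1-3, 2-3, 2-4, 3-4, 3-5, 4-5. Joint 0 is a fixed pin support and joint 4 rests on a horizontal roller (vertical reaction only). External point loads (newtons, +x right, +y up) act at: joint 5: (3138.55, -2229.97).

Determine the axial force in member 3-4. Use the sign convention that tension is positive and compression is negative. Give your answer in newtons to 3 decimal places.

-4033.072

N=6 nodes, M=9 members, R=3 reactions → 2N=12, M+R=12
member 0 (0-1): L=6.7715, (cx,cy)=(0.3054,0.9522)
member 1 (0-2): L=4.0950, (cx,cy)=(1.0000,0.0000)
member 2 (1-2): L=6.7591, (cx,cy)=(0.2999,-0.9540)
member 3 (1-3): L=4.2592, (cx,cy)=(0.9629,0.2700)
member 4 (2-3): L=7.8760, (cx,cy)=(0.2633,0.9647)
member 5 (2-4): L=4.0470, (cx,cy)=(1.0000,0.0000)
member 6 (3-4): L=7.8500, (cx,cy)=(0.2513,-0.9679)
member 7 (3-5): L=3.8359, (cx,cy)=(0.9726,-0.2323)
member 8 (4-5): L=6.9336, (cx,cy)=(0.2535,0.9673)
solve A·x = −loads:
  F[0-1] = +3220.7519 N (tension)
  F[0-2] = +2154.9413 N (tension)
  F[1-2] = -2688.7023 N (compression)
  F[1-3] = +1858.9730 N (tension)
  F[2-3] = +2658.7913 N (tension)
  F[2-4] = +648.4754 N (tension)
  F[3-4] = -4033.0724 N (compression)
  F[3-5] = +3602.2628 N (tension)
  F[4-5] = -1440.3079 N (compression)
  Rx@0 = -3138.5500 N
  Ry@0 = -3066.8806 N
  Ry@4 = +5296.8506 N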